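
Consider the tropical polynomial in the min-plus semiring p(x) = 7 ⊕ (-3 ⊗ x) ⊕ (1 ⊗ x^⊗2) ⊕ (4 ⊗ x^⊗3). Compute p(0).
p(0) = -3

A tropical monomial a ⊗ x^⊗i evaluates to a + i · x. Evaluating each term at x = 0:
  Term 0 contributes 7 + 0 · 0 = 7
  Term 1 contributes -3 + 1 · 0 = -3
  Term 2 contributes 1 + 2 · 0 = 1
  Term 3 contributes 4 + 3 · 0 = 4
p(0) = ⊕ of these = min[7, -3, 1, 4] = -3.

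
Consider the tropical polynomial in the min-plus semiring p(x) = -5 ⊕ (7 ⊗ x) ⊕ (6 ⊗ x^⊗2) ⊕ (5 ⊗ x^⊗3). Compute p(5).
p(5) = -5

A tropical monomial a ⊗ x^⊗i evaluates to a + i · x. Evaluating each term at x = 5:
  Term 0 contributes -5 + 0 · 5 = -5
  Term 1 contributes 7 + 1 · 5 = 12
  Term 2 contributes 6 + 2 · 5 = 16
  Term 3 contributes 5 + 3 · 5 = 20
p(5) = ⊕ of these = min[-5, 12, 16, 20] = -5.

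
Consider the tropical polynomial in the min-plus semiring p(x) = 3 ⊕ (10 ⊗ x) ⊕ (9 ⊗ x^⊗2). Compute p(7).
p(7) = 3

A tropical monomial a ⊗ x^⊗i evaluates to a + i · x. Evaluating each term at x = 7:
  Term 0 contributes 3 + 0 · 7 = 3
  Term 1 contributes 10 + 1 · 7 = 17
  Term 2 contributes 9 + 2 · 7 = 23
p(7) = ⊕ of these = min[3, 17, 23] = 3.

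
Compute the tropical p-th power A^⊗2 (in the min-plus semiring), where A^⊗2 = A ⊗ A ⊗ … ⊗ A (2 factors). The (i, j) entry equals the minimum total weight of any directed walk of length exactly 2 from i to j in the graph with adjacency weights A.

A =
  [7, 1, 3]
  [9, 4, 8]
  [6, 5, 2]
A^⊗2 =
  [9, 5, 5]
  [13, 8, 10]
  [8, 7, 4]

Each entry (A^⊗2)_ij equals the minimum over all length-2 walks i = v_0 → v_1 → … → v_2 = j of Σ_t A[v_t][v_{t+1}]. For example, for (i, j) = (0, 2) we minimise over 3 possible intermediate vertex sequences; the minimum is 5, attained along the walk 0 → 2 → 2.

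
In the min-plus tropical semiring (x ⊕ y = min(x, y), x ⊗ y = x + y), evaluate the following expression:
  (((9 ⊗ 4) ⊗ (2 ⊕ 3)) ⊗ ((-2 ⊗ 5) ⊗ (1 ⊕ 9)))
(((9 ⊗ 4) ⊗ (2 ⊕ 3)) ⊗ ((-2 ⊗ 5) ⊗ (1 ⊕ 9))) = 19

Expand innermost to outermost. Recall ⊕ takes the minimum of its arguments and ⊗ takes their sum. Working out the expression (((9 ⊗ 4) ⊗ (2 ⊕ 3)) ⊗ ((-2 ⊗ 5) ⊗ (1 ⊕ 9))) gives 19.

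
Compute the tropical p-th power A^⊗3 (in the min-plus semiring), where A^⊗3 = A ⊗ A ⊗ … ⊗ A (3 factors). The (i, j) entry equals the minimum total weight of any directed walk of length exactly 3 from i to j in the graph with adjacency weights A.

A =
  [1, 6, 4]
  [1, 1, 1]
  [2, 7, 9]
A^⊗3 =
  [3, 8, 6]
  [3, 3, 3]
  [4, 9, 7]

Each entry (A^⊗3)_ij equals the minimum over all length-3 walks i = v_0 → v_1 → … → v_3 = j of Σ_t A[v_t][v_{t+1}]. For example, for (i, j) = (0, 2) we minimise over 9 possible intermediate vertex sequences; the minimum is 6, attained along the walk 0 → 0 → 0 → 2.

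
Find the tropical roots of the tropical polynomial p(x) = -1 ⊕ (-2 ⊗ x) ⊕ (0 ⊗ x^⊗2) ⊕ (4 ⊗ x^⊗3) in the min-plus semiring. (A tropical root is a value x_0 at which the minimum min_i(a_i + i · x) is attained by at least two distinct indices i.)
Roots: {-4, -2, 1}

Each tropical root is a break point of the lower envelope of the lines y = a_i + i · x (there are 4 lines, with slopes 0, 1, ..., 3). Only the lines that attain the minimum somewhere contribute to roots; other lines are dominated. Here the surviving (envelope) indices are i = 3, i = 2, i = 1, i = 0.
Intersections between consecutive envelope lines give the roots: for adjacent envelope indices i < j the intersection is x = (a_i − a_j) / (j − i). Reading off the sorted break points: {-4, -2, 1}.
Verification: at each break x_0, at least two indices attain the minimum of min_i(a_i + i · x_0).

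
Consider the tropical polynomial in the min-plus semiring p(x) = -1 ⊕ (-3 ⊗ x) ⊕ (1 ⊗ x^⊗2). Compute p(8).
p(8) = -1

A tropical monomial a ⊗ x^⊗i evaluates to a + i · x. Evaluating each term at x = 8:
  Term 0 contributes -1 + 0 · 8 = -1
  Term 1 contributes -3 + 1 · 8 = 5
  Term 2 contributes 1 + 2 · 8 = 17
p(8) = ⊕ of these = min[-1, 5, 17] = -1.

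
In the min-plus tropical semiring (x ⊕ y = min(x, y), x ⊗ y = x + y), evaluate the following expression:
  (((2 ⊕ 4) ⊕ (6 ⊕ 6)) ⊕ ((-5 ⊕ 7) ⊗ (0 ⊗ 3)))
(((2 ⊕ 4) ⊕ (6 ⊕ 6)) ⊕ ((-5 ⊕ 7) ⊗ (0 ⊗ 3))) = -2

Expand innermost to outermost. Recall ⊕ takes the minimum of its arguments and ⊗ takes their sum. Working out the expression (((2 ⊕ 4) ⊕ (6 ⊕ 6)) ⊕ ((-5 ⊕ 7) ⊗ (0 ⊗ 3))) gives -2.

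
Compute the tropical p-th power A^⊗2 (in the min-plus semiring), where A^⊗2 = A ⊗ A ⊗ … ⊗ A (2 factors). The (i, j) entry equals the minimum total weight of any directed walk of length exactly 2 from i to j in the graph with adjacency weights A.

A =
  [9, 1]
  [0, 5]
A^⊗2 =
  [1, 6]
  [5, 1]

Each entry (A^⊗2)_ij equals the minimum over all length-2 walks i = v_0 → v_1 → … → v_2 = j of Σ_t A[v_t][v_{t+1}]. For example, for (i, j) = (0, 1) we minimise over 2 possible intermediate vertex sequences; the minimum is 6, attained along the walk 0 → 1 → 1.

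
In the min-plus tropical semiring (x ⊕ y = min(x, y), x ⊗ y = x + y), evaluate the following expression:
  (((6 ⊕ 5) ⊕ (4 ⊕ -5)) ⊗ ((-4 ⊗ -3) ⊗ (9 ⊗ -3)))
(((6 ⊕ 5) ⊕ (4 ⊕ -5)) ⊗ ((-4 ⊗ -3) ⊗ (9 ⊗ -3))) = -6

Expand innermost to outermost. Recall ⊕ takes the minimum of its arguments and ⊗ takes their sum. Working out the expression (((6 ⊕ 5) ⊕ (4 ⊕ -5)) ⊗ ((-4 ⊗ -3) ⊗ (9 ⊗ -3))) gives -6.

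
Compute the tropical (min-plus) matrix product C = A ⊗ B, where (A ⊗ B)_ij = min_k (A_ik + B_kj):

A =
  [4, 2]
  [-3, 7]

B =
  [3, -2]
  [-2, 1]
A ⊗ B =
  [0, 2]
  [0, -5]

Apply the min-plus product entry-by-entry:
  C[0][0] = min over k of (A[0][0] + B[0][0] = 4 + 3 = 7, A[0][1] + B[1][0] = 2 + -2 = 0) = 0 (attained at k = 1)
  C[0][1] = min over k of (A[0][0] + B[0][1] = 4 + -2 = 2, A[0][1] + B[1][1] = 2 + 1 = 3) = 2 (attained at k = 0)
  C[1][0] = min over k of (A[1][0] + B[0][0] = -3 + 3 = 0, A[1][1] + B[1][0] = 7 + -2 = 5) = 0 (attained at k = 0)
  C[1][1] = min over k of (A[1][0] + B[0][1] = -3 + -2 = -5, A[1][1] + B[1][1] = 7 + 1 = 8) = -5 (attained at k = 0)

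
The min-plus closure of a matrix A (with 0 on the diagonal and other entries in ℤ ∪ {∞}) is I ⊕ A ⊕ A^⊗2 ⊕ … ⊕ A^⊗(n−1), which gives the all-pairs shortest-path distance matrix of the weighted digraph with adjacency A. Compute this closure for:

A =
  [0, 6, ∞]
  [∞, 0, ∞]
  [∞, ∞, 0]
Closure =
  [0, 6, ∞]
  [∞, 0, ∞]
  [∞, ∞, 0]

This is the Floyd-Warshall all-pairs shortest-path computation. For each intermediate vertex k = 0, 1, …, 2, update dist[i][j] ← min(dist[i][j], dist[i][k] + dist[k][j]). The final matrix gives, for each (i, j), the minimum total weight of any directed path from i to j (possibly empty when i = j).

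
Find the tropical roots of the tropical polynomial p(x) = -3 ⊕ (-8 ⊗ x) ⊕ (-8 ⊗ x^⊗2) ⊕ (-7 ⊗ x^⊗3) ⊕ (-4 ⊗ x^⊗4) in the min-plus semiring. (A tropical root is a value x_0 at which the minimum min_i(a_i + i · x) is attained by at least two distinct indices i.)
Roots: {-3, -1, 0, 5}

Each tropical root is a break point of the lower envelope of the lines y = a_i + i · x (there are 5 lines, with slopes 0, 1, ..., 4). Only the lines that attain the minimum somewhere contribute to roots; other lines are dominated. Here the surviving (envelope) indices are i = 4, i = 3, i = 2, i = 1, i = 0.
Intersections between consecutive envelope lines give the roots: for adjacent envelope indices i < j the intersection is x = (a_i − a_j) / (j − i). Reading off the sorted break points: {-3, -1, 0, 5}.
Verification: at each break x_0, at least two indices attain the minimum of min_i(a_i + i · x_0).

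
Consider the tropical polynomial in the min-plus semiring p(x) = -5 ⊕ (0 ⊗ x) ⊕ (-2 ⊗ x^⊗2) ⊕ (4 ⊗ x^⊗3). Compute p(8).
p(8) = -5

A tropical monomial a ⊗ x^⊗i evaluates to a + i · x. Evaluating each term at x = 8:
  Term 0 contributes -5 + 0 · 8 = -5
  Term 1 contributes 0 + 1 · 8 = 8
  Term 2 contributes -2 + 2 · 8 = 14
  Term 3 contributes 4 + 3 · 8 = 28
p(8) = ⊕ of these = min[-5, 8, 14, 28] = -5.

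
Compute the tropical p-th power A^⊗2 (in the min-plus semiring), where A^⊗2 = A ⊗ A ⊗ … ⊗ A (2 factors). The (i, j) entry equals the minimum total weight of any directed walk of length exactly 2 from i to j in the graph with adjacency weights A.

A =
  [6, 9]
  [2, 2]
A^⊗2 =
  [11, 11]
  [4, 4]

Each entry (A^⊗2)_ij equals the minimum over all length-2 walks i = v_0 → v_1 → … → v_2 = j of Σ_t A[v_t][v_{t+1}]. For example, for (i, j) = (0, 1) we minimise over 2 possible intermediate vertex sequences; the minimum is 11, attained along the walk 0 → 1 → 1.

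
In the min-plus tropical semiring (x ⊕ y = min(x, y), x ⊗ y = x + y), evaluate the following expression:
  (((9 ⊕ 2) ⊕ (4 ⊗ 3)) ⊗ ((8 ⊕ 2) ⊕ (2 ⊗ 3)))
(((9 ⊕ 2) ⊕ (4 ⊗ 3)) ⊗ ((8 ⊕ 2) ⊕ (2 ⊗ 3))) = 4

Expand innermost to outermost. Recall ⊕ takes the minimum of its arguments and ⊗ takes their sum. Working out the expression (((9 ⊕ 2) ⊕ (4 ⊗ 3)) ⊗ ((8 ⊕ 2) ⊕ (2 ⊗ 3))) gives 4.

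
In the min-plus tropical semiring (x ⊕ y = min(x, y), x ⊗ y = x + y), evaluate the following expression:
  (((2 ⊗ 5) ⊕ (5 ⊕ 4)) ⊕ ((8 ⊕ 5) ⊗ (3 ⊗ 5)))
(((2 ⊗ 5) ⊕ (5 ⊕ 4)) ⊕ ((8 ⊕ 5) ⊗ (3 ⊗ 5))) = 4

Expand innermost to outermost. Recall ⊕ takes the minimum of its arguments and ⊗ takes their sum. Working out the expression (((2 ⊗ 5) ⊕ (5 ⊕ 4)) ⊕ ((8 ⊕ 5) ⊗ (3 ⊗ 5))) gives 4.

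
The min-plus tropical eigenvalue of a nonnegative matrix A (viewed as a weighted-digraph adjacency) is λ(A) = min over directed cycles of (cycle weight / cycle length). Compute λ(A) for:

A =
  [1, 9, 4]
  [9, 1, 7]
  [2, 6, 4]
λ(A) = 1

Enumerate directed cycles and compute their means (weight / length). Sample:
  cycle 0 → 0: weight = 1, length = 1, mean = 1/1 ≈ 1.000
  cycle 1 → 1: weight = 1, length = 1, mean = 1/1 ≈ 1.000
  cycle 2 → 2: weight = 4, length = 1, mean = 4/1 ≈ 4.000
  cycle 0 → 1 → 0: weight = 18, length = 2, mean = 18/2 ≈ 9.000
  cycle 0 → 2 → 0: weight = 6, length = 2, mean = 6/2 ≈ 3.000
  cycle 1 → 0 → 1: weight = 18, length = 2, mean = 18/2 ≈ 9.000
Minimum mean = 1.000, attained e.g. along the cycle 0 → 0 with weight 1 and length 1. So λ(A) = 1/1 = 1.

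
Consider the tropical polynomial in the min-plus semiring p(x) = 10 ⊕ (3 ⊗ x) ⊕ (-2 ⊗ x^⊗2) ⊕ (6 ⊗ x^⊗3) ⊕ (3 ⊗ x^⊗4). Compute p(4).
p(4) = 6

A tropical monomial a ⊗ x^⊗i evaluates to a + i · x. Evaluating each term at x = 4:
  Term 0 contributes 10 + 0 · 4 = 10
  Term 1 contributes 3 + 1 · 4 = 7
  Term 2 contributes -2 + 2 · 4 = 6
  Term 3 contributes 6 + 3 · 4 = 18
  Term 4 contributes 3 + 4 · 4 = 19
p(4) = ⊕ of these = min[10, 7, 6, 18, 19] = 6.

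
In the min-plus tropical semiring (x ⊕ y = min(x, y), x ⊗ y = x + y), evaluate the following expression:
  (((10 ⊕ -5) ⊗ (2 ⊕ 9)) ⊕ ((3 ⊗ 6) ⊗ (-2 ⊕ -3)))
(((10 ⊕ -5) ⊗ (2 ⊕ 9)) ⊕ ((3 ⊗ 6) ⊗ (-2 ⊕ -3))) = -3

Expand innermost to outermost. Recall ⊕ takes the minimum of its arguments and ⊗ takes their sum. Working out the expression (((10 ⊕ -5) ⊗ (2 ⊕ 9)) ⊕ ((3 ⊗ 6) ⊗ (-2 ⊕ -3))) gives -3.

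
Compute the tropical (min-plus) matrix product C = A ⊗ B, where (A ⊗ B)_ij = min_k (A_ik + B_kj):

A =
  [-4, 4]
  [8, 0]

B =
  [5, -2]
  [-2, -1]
A ⊗ B =
  [1, -6]
  [-2, -1]

Apply the min-plus product entry-by-entry:
  C[0][0] = min over k of (A[0][0] + B[0][0] = -4 + 5 = 1, A[0][1] + B[1][0] = 4 + -2 = 2) = 1 (attained at k = 0)
  C[0][1] = min over k of (A[0][0] + B[0][1] = -4 + -2 = -6, A[0][1] + B[1][1] = 4 + -1 = 3) = -6 (attained at k = 0)
  C[1][0] = min over k of (A[1][0] + B[0][0] = 8 + 5 = 13, A[1][1] + B[1][0] = 0 + -2 = -2) = -2 (attained at k = 1)
  C[1][1] = min over k of (A[1][0] + B[0][1] = 8 + -2 = 6, A[1][1] + B[1][1] = 0 + -1 = -1) = -1 (attained at k = 1)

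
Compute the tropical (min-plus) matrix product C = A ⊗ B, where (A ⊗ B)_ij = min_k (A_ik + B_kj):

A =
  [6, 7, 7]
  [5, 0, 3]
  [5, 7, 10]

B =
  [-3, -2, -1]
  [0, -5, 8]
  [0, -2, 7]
A ⊗ B =
  [3, 2, 5]
  [0, -5, 4]
  [2, 2, 4]

Apply the min-plus product entry-by-entry:
  C[0][0] = min over k of (A[0][0] + B[0][0] = 6 + -3 = 3, A[0][1] + B[1][0] = 7 + 0 = 7, A[0][2] + B[2][0] = 7 + 0 = 7) = 3 (attained at k = 0)
  C[0][1] = min over k of (A[0][0] + B[0][1] = 6 + -2 = 4, A[0][1] + B[1][1] = 7 + -5 = 2, A[0][2] + B[2][1] = 7 + -2 = 5) = 2 (attained at k = 1)
  C[0][2] = min over k of (A[0][0] + B[0][2] = 6 + -1 = 5, A[0][1] + B[1][2] = 7 + 8 = 15, A[0][2] + B[2][2] = 7 + 7 = 14) = 5 (attained at k = 0)
  C[1][0] = min over k of (A[1][0] + B[0][0] = 5 + -3 = 2, A[1][1] + B[1][0] = 0 + 0 = 0, A[1][2] + B[2][0] = 3 + 0 = 3) = 0 (attained at k = 1)
  C[1][1] = min over k of (A[1][0] + B[0][1] = 5 + -2 = 3, A[1][1] + B[1][1] = 0 + -5 = -5, A[1][2] + B[2][1] = 3 + -2 = 1) = -5 (attained at k = 1)
  C[1][2] = min over k of (A[1][0] + B[0][2] = 5 + -1 = 4, A[1][1] + B[1][2] = 0 + 8 = 8, A[1][2] + B[2][2] = 3 + 7 = 10) = 4 (attained at k = 0)
  C[2][0] = min over k of (A[2][0] + B[0][0] = 5 + -3 = 2, A[2][1] + B[1][0] = 7 + 0 = 7, A[2][2] + B[2][0] = 10 + 0 = 10) = 2 (attained at k = 0)
  C[2][1] = min over k of (A[2][0] + B[0][1] = 5 + -2 = 3, A[2][1] + B[1][1] = 7 + -5 = 2, A[2][2] + B[2][1] = 10 + -2 = 8) = 2 (attained at k = 1)
  C[2][2] = min over k of (A[2][0] + B[0][2] = 5 + -1 = 4, A[2][1] + B[1][2] = 7 + 8 = 15, A[2][2] + B[2][2] = 10 + 7 = 17) = 4 (attained at k = 0)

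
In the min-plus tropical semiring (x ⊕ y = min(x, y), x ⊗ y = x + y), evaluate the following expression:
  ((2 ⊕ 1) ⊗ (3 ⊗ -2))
((2 ⊕ 1) ⊗ (3 ⊗ -2)) = 2

Expand innermost to outermost. Recall ⊕ takes the minimum of its arguments and ⊗ takes their sum. Working out the expression ((2 ⊕ 1) ⊗ (3 ⊗ -2)) gives 2.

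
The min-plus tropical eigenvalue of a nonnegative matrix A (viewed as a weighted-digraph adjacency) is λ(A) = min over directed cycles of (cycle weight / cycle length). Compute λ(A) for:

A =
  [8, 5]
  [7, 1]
λ(A) = 1

Enumerate directed cycles and compute their means (weight / length). Sample:
  cycle 0 → 0: weight = 8, length = 1, mean = 8/1 ≈ 8.000
  cycle 1 → 1: weight = 1, length = 1, mean = 1/1 ≈ 1.000
  cycle 0 → 1 → 0: weight = 12, length = 2, mean = 12/2 ≈ 6.000
  cycle 1 → 0 → 1: weight = 12, length = 2, mean = 12/2 ≈ 6.000
Minimum mean = 1.000, attained e.g. along the cycle 1 → 1 with weight 1 and length 1. So λ(A) = 1/1 = 1.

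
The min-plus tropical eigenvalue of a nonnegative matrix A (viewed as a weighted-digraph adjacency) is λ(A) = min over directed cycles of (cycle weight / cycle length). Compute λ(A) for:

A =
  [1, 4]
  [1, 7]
λ(A) = 1

Enumerate directed cycles and compute their means (weight / length). Sample:
  cycle 0 → 0: weight = 1, length = 1, mean = 1/1 ≈ 1.000
  cycle 1 → 1: weight = 7, length = 1, mean = 7/1 ≈ 7.000
  cycle 0 → 1 → 0: weight = 5, length = 2, mean = 5/2 ≈ 2.500
  cycle 1 → 0 → 1: weight = 5, length = 2, mean = 5/2 ≈ 2.500
Minimum mean = 1.000, attained e.g. along the cycle 0 → 0 with weight 1 and length 1. So λ(A) = 1/1 = 1.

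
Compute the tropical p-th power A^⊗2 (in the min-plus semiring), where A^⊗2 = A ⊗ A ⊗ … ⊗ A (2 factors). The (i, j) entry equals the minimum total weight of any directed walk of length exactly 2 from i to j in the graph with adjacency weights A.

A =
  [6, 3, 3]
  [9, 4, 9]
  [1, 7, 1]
A^⊗2 =
  [4, 7, 4]
  [10, 8, 10]
  [2, 4, 2]

Each entry (A^⊗2)_ij equals the minimum over all length-2 walks i = v_0 → v_1 → … → v_2 = j of Σ_t A[v_t][v_{t+1}]. For example, for (i, j) = (0, 2) we minimise over 3 possible intermediate vertex sequences; the minimum is 4, attained along the walk 0 → 2 → 2.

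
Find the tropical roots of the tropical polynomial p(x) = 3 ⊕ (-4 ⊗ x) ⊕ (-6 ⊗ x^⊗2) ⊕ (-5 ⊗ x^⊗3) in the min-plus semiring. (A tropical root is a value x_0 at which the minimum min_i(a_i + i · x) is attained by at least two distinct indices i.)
Roots: {-1, 2, 7}

Each tropical root is a break point of the lower envelope of the lines y = a_i + i · x (there are 4 lines, with slopes 0, 1, ..., 3). Only the lines that attain the minimum somewhere contribute to roots; other lines are dominated. Here the surviving (envelope) indices are i = 3, i = 2, i = 1, i = 0.
Intersections between consecutive envelope lines give the roots: for adjacent envelope indices i < j the intersection is x = (a_i − a_j) / (j − i). Reading off the sorted break points: {-1, 2, 7}.
Verification: at each break x_0, at least two indices attain the minimum of min_i(a_i + i · x_0).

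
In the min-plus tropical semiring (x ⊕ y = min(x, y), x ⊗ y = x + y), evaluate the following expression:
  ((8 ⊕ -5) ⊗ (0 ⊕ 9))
((8 ⊕ -5) ⊗ (0 ⊕ 9)) = -5

Expand innermost to outermost. Recall ⊕ takes the minimum of its arguments and ⊗ takes their sum. Working out the expression ((8 ⊕ -5) ⊗ (0 ⊕ 9)) gives -5.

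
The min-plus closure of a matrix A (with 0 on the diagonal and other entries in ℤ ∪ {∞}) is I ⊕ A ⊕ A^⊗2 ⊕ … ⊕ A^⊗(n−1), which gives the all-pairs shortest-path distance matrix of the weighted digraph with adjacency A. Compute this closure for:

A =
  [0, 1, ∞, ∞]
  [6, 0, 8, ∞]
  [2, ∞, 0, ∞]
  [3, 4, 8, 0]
Closure =
  [0, 1, 9, ∞]
  [6, 0, 8, ∞]
  [2, 3, 0, ∞]
  [3, 4, 8, 0]

This is the Floyd-Warshall all-pairs shortest-path computation. For each intermediate vertex k = 0, 1, …, 3, update dist[i][j] ← min(dist[i][j], dist[i][k] + dist[k][j]). The final matrix gives, for each (i, j), the minimum total weight of any directed path from i to j (possibly empty when i = j).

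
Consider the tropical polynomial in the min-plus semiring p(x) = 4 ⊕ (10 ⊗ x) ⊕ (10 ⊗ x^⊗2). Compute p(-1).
p(-1) = 4

A tropical monomial a ⊗ x^⊗i evaluates to a + i · x. Evaluating each term at x = -1:
  Term 0 contributes 4 + 0 · -1 = 4
  Term 1 contributes 10 + 1 · -1 = 9
  Term 2 contributes 10 + 2 · -1 = 8
p(-1) = ⊕ of these = min[4, 9, 8] = 4.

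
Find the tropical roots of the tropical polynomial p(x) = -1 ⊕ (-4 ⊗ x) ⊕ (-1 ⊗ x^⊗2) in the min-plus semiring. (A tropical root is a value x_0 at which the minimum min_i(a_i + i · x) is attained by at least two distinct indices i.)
Roots: {-3, 3}

Each tropical root is a break point of the lower envelope of the lines y = a_i + i · x (there are 3 lines, with slopes 0, 1, ..., 2). Only the lines that attain the minimum somewhere contribute to roots; other lines are dominated. Here the surviving (envelope) indices are i = 2, i = 1, i = 0.
Intersections between consecutive envelope lines give the roots: for adjacent envelope indices i < j the intersection is x = (a_i − a_j) / (j − i). Reading off the sorted break points: {-3, 3}.
Verification: at each break x_0, at least two indices attain the minimum of min_i(a_i + i · x_0).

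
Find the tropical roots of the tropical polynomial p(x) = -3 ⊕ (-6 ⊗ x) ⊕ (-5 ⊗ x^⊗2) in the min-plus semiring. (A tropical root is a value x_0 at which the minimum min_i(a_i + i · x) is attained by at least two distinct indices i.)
Roots: {-1, 3}

Each tropical root is a break point of the lower envelope of the lines y = a_i + i · x (there are 3 lines, with slopes 0, 1, ..., 2). Only the lines that attain the minimum somewhere contribute to roots; other lines are dominated. Here the surviving (envelope) indices are i = 2, i = 1, i = 0.
Intersections between consecutive envelope lines give the roots: for adjacent envelope indices i < j the intersection is x = (a_i − a_j) / (j − i). Reading off the sorted break points: {-1, 3}.
Verification: at each break x_0, at least two indices attain the minimum of min_i(a_i + i · x_0).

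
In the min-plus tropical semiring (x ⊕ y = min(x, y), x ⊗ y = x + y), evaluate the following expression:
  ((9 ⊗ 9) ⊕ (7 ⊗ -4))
((9 ⊗ 9) ⊕ (7 ⊗ -4)) = 3

Expand innermost to outermost. Recall ⊕ takes the minimum of its arguments and ⊗ takes their sum. Working out the expression ((9 ⊗ 9) ⊕ (7 ⊗ -4)) gives 3.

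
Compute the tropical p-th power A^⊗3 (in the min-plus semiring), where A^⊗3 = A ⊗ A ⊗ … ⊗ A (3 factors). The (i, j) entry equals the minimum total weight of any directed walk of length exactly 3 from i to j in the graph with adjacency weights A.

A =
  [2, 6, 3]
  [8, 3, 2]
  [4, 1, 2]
A^⊗3 =
  [6, 6, 6]
  [8, 5, 5]
  [7, 4, 5]

Each entry (A^⊗3)_ij equals the minimum over all length-3 walks i = v_0 → v_1 → … → v_3 = j of Σ_t A[v_t][v_{t+1}]. For example, for (i, j) = (0, 2) we minimise over 9 possible intermediate vertex sequences; the minimum is 6, attained along the walk 0 → 2 → 1 → 2.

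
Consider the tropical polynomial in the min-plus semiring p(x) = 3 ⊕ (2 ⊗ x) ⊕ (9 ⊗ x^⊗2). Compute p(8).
p(8) = 3

A tropical monomial a ⊗ x^⊗i evaluates to a + i · x. Evaluating each term at x = 8:
  Term 0 contributes 3 + 0 · 8 = 3
  Term 1 contributes 2 + 1 · 8 = 10
  Term 2 contributes 9 + 2 · 8 = 25
p(8) = ⊕ of these = min[3, 10, 25] = 3.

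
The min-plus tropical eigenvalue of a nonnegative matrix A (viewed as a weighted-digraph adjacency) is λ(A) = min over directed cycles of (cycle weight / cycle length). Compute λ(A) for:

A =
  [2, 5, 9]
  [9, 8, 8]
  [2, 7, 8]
λ(A) = 2

Enumerate directed cycles and compute their means (weight / length). Sample:
  cycle 0 → 0: weight = 2, length = 1, mean = 2/1 ≈ 2.000
  cycle 1 → 1: weight = 8, length = 1, mean = 8/1 ≈ 8.000
  cycle 2 → 2: weight = 8, length = 1, mean = 8/1 ≈ 8.000
  cycle 0 → 1 → 0: weight = 14, length = 2, mean = 14/2 ≈ 7.000
  cycle 0 → 2 → 0: weight = 11, length = 2, mean = 11/2 ≈ 5.500
  cycle 1 → 0 → 1: weight = 14, length = 2, mean = 14/2 ≈ 7.000
Minimum mean = 2.000, attained e.g. along the cycle 0 → 0 with weight 2 and length 1. So λ(A) = 2/1 = 2.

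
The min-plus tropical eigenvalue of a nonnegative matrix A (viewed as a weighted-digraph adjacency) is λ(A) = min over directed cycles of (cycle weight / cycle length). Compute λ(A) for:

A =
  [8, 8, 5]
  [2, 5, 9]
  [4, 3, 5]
λ(A) = 10/3

Enumerate directed cycles and compute their means (weight / length). Sample:
  cycle 0 → 0: weight = 8, length = 1, mean = 8/1 ≈ 8.000
  cycle 1 → 1: weight = 5, length = 1, mean = 5/1 ≈ 5.000
  cycle 2 → 2: weight = 5, length = 1, mean = 5/1 ≈ 5.000
  cycle 0 → 1 → 0: weight = 10, length = 2, mean = 10/2 ≈ 5.000
  cycle 0 → 2 → 0: weight = 9, length = 2, mean = 9/2 ≈ 4.500
  cycle 1 → 0 → 1: weight = 10, length = 2, mean = 10/2 ≈ 5.000
Minimum mean = 3.333, attained e.g. along the cycle 0 → 2 → 1 → 0 with weight 10 and length 3. So λ(A) = 10/3 = 10/3.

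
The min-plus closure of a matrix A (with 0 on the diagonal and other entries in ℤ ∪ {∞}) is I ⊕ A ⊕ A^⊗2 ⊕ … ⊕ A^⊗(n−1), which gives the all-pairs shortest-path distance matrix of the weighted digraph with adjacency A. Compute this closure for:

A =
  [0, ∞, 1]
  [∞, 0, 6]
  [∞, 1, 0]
Closure =
  [0, 2, 1]
  [∞, 0, 6]
  [∞, 1, 0]

This is the Floyd-Warshall all-pairs shortest-path computation. For each intermediate vertex k = 0, 1, …, 2, update dist[i][j] ← min(dist[i][j], dist[i][k] + dist[k][j]). The final matrix gives, for each (i, j), the minimum total weight of any directed path from i to j (possibly empty when i = j).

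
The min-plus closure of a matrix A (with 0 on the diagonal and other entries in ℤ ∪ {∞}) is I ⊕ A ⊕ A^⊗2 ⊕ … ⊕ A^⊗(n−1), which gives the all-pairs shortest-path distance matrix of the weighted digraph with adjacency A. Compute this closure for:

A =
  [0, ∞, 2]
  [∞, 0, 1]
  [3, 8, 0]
Closure =
  [0, 10, 2]
  [4, 0, 1]
  [3, 8, 0]

This is the Floyd-Warshall all-pairs shortest-path computation. For each intermediate vertex k = 0, 1, …, 2, update dist[i][j] ← min(dist[i][j], dist[i][k] + dist[k][j]). The final matrix gives, for each (i, j), the minimum total weight of any directed path from i to j (possibly empty when i = j).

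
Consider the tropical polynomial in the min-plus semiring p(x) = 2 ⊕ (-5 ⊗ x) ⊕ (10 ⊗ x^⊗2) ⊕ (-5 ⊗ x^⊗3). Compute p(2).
p(2) = -3

A tropical monomial a ⊗ x^⊗i evaluates to a + i · x. Evaluating each term at x = 2:
  Term 0 contributes 2 + 0 · 2 = 2
  Term 1 contributes -5 + 1 · 2 = -3
  Term 2 contributes 10 + 2 · 2 = 14
  Term 3 contributes -5 + 3 · 2 = 1
p(2) = ⊕ of these = min[2, -3, 14, 1] = -3.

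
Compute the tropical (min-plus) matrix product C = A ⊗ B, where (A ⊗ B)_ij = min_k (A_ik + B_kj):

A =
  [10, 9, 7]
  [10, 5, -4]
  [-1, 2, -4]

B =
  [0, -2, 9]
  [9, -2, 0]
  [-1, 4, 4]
A ⊗ B =
  [6, 7, 9]
  [-5, 0, 0]
  [-5, -3, 0]

Apply the min-plus product entry-by-entry:
  C[0][0] = min over k of (A[0][0] + B[0][0] = 10 + 0 = 10, A[0][1] + B[1][0] = 9 + 9 = 18, A[0][2] + B[2][0] = 7 + -1 = 6) = 6 (attained at k = 2)
  C[0][1] = min over k of (A[0][0] + B[0][1] = 10 + -2 = 8, A[0][1] + B[1][1] = 9 + -2 = 7, A[0][2] + B[2][1] = 7 + 4 = 11) = 7 (attained at k = 1)
  C[0][2] = min over k of (A[0][0] + B[0][2] = 10 + 9 = 19, A[0][1] + B[1][2] = 9 + 0 = 9, A[0][2] + B[2][2] = 7 + 4 = 11) = 9 (attained at k = 1)
  C[1][0] = min over k of (A[1][0] + B[0][0] = 10 + 0 = 10, A[1][1] + B[1][0] = 5 + 9 = 14, A[1][2] + B[2][0] = -4 + -1 = -5) = -5 (attained at k = 2)
  C[1][1] = min over k of (A[1][0] + B[0][1] = 10 + -2 = 8, A[1][1] + B[1][1] = 5 + -2 = 3, A[1][2] + B[2][1] = -4 + 4 = 0) = 0 (attained at k = 2)
  C[1][2] = min over k of (A[1][0] + B[0][2] = 10 + 9 = 19, A[1][1] + B[1][2] = 5 + 0 = 5, A[1][2] + B[2][2] = -4 + 4 = 0) = 0 (attained at k = 2)
  C[2][0] = min over k of (A[2][0] + B[0][0] = -1 + 0 = -1, A[2][1] + B[1][0] = 2 + 9 = 11, A[2][2] + B[2][0] = -4 + -1 = -5) = -5 (attained at k = 2)
  C[2][1] = min over k of (A[2][0] + B[0][1] = -1 + -2 = -3, A[2][1] + B[1][1] = 2 + -2 = 0, A[2][2] + B[2][1] = -4 + 4 = 0) = -3 (attained at k = 0)
  C[2][2] = min over k of (A[2][0] + B[0][2] = -1 + 9 = 8, A[2][1] + B[1][2] = 2 + 0 = 2, A[2][2] + B[2][2] = -4 + 4 = 0) = 0 (attained at k = 2)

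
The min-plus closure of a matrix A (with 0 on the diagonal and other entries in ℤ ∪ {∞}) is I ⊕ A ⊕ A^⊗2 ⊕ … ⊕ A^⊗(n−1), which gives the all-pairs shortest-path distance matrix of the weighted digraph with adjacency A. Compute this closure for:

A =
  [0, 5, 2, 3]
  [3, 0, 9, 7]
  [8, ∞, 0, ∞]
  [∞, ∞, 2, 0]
Closure =
  [0, 5, 2, 3]
  [3, 0, 5, 6]
  [8, 13, 0, 11]
  [10, 15, 2, 0]

This is the Floyd-Warshall all-pairs shortest-path computation. For each intermediate vertex k = 0, 1, …, 3, update dist[i][j] ← min(dist[i][j], dist[i][k] + dist[k][j]). The final matrix gives, for each (i, j), the minimum total weight of any directed path from i to j (possibly empty when i = j).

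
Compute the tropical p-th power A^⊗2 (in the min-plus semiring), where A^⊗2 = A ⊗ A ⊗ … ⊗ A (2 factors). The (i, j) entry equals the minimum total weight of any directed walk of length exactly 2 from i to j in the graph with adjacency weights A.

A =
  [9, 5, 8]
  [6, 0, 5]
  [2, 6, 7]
A^⊗2 =
  [10, 5, 10]
  [6, 0, 5]
  [9, 6, 10]

Each entry (A^⊗2)_ij equals the minimum over all length-2 walks i = v_0 → v_1 → … → v_2 = j of Σ_t A[v_t][v_{t+1}]. For example, for (i, j) = (0, 2) we minimise over 3 possible intermediate vertex sequences; the minimum is 10, attained along the walk 0 → 1 → 2.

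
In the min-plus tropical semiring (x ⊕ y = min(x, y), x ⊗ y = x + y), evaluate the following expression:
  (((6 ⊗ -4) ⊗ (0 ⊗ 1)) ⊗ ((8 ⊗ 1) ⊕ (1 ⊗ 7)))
(((6 ⊗ -4) ⊗ (0 ⊗ 1)) ⊗ ((8 ⊗ 1) ⊕ (1 ⊗ 7))) = 11

Expand innermost to outermost. Recall ⊕ takes the minimum of its arguments and ⊗ takes their sum. Working out the expression (((6 ⊗ -4) ⊗ (0 ⊗ 1)) ⊗ ((8 ⊗ 1) ⊕ (1 ⊗ 7))) gives 11.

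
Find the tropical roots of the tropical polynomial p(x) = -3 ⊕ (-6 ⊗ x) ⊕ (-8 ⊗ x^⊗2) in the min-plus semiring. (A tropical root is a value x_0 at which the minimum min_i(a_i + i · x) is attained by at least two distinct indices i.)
Roots: {2, 3}

Each tropical root is a break point of the lower envelope of the lines y = a_i + i · x (there are 3 lines, with slopes 0, 1, ..., 2). Only the lines that attain the minimum somewhere contribute to roots; other lines are dominated. Here the surviving (envelope) indices are i = 2, i = 1, i = 0.
Intersections between consecutive envelope lines give the roots: for adjacent envelope indices i < j the intersection is x = (a_i − a_j) / (j − i). Reading off the sorted break points: {2, 3}.
Verification: at each break x_0, at least two indices attain the minimum of min_i(a_i + i · x_0).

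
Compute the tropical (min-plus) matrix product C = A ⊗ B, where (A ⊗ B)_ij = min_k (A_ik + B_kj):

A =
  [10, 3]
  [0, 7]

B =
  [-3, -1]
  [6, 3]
A ⊗ B =
  [7, 6]
  [-3, -1]

Apply the min-plus product entry-by-entry:
  C[0][0] = min over k of (A[0][0] + B[0][0] = 10 + -3 = 7, A[0][1] + B[1][0] = 3 + 6 = 9) = 7 (attained at k = 0)
  C[0][1] = min over k of (A[0][0] + B[0][1] = 10 + -1 = 9, A[0][1] + B[1][1] = 3 + 3 = 6) = 6 (attained at k = 1)
  C[1][0] = min over k of (A[1][0] + B[0][0] = 0 + -3 = -3, A[1][1] + B[1][0] = 7 + 6 = 13) = -3 (attained at k = 0)
  C[1][1] = min over k of (A[1][0] + B[0][1] = 0 + -1 = -1, A[1][1] + B[1][1] = 7 + 3 = 10) = -1 (attained at k = 0)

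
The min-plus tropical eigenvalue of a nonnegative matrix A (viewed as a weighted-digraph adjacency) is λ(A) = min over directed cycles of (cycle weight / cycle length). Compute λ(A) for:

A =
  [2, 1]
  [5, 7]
λ(A) = 2

Enumerate directed cycles and compute their means (weight / length). Sample:
  cycle 0 → 0: weight = 2, length = 1, mean = 2/1 ≈ 2.000
  cycle 1 → 1: weight = 7, length = 1, mean = 7/1 ≈ 7.000
  cycle 0 → 1 → 0: weight = 6, length = 2, mean = 6/2 ≈ 3.000
  cycle 1 → 0 → 1: weight = 6, length = 2, mean = 6/2 ≈ 3.000
Minimum mean = 2.000, attained e.g. along the cycle 0 → 0 with weight 2 and length 1. So λ(A) = 2/1 = 2.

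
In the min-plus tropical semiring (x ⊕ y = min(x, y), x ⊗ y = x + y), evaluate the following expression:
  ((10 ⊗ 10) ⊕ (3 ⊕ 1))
((10 ⊗ 10) ⊕ (3 ⊕ 1)) = 1

Expand innermost to outermost. Recall ⊕ takes the minimum of its arguments and ⊗ takes their sum. Working out the expression ((10 ⊗ 10) ⊕ (3 ⊕ 1)) gives 1.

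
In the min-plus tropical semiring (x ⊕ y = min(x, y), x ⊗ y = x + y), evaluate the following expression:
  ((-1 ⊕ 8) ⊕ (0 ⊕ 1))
((-1 ⊕ 8) ⊕ (0 ⊕ 1)) = -1

Expand innermost to outermost. Recall ⊕ takes the minimum of its arguments and ⊗ takes their sum. Working out the expression ((-1 ⊕ 8) ⊕ (0 ⊕ 1)) gives -1.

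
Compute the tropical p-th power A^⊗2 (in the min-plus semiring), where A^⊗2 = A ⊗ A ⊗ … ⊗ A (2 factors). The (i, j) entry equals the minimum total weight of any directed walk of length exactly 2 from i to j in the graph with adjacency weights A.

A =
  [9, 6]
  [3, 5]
A^⊗2 =
  [9, 11]
  [8, 9]

Each entry (A^⊗2)_ij equals the minimum over all length-2 walks i = v_0 → v_1 → … → v_2 = j of Σ_t A[v_t][v_{t+1}]. For example, for (i, j) = (0, 1) we minimise over 2 possible intermediate vertex sequences; the minimum is 11, attained along the walk 0 → 1 → 1.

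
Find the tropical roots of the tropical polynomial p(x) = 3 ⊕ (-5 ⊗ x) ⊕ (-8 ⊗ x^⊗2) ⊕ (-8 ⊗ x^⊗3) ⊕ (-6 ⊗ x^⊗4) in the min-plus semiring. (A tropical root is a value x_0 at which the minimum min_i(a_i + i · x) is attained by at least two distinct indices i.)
Roots: {-2, 0, 3, 8}

Each tropical root is a break point of the lower envelope of the lines y = a_i + i · x (there are 5 lines, with slopes 0, 1, ..., 4). Only the lines that attain the minimum somewhere contribute to roots; other lines are dominated. Here the surviving (envelope) indices are i = 4, i = 3, i = 2, i = 1, i = 0.
Intersections between consecutive envelope lines give the roots: for adjacent envelope indices i < j the intersection is x = (a_i − a_j) / (j − i). Reading off the sorted break points: {-2, 0, 3, 8}.
Verification: at each break x_0, at least two indices attain the minimum of min_i(a_i + i · x_0).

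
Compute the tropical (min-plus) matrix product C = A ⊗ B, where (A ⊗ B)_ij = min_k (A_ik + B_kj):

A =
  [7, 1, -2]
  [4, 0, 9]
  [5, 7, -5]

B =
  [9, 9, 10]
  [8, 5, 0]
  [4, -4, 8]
A ⊗ B =
  [2, -6, 1]
  [8, 5, 0]
  [-1, -9, 3]

Apply the min-plus product entry-by-entry:
  C[0][0] = min over k of (A[0][0] + B[0][0] = 7 + 9 = 16, A[0][1] + B[1][0] = 1 + 8 = 9, A[0][2] + B[2][0] = -2 + 4 = 2) = 2 (attained at k = 2)
  C[0][1] = min over k of (A[0][0] + B[0][1] = 7 + 9 = 16, A[0][1] + B[1][1] = 1 + 5 = 6, A[0][2] + B[2][1] = -2 + -4 = -6) = -6 (attained at k = 2)
  C[0][2] = min over k of (A[0][0] + B[0][2] = 7 + 10 = 17, A[0][1] + B[1][2] = 1 + 0 = 1, A[0][2] + B[2][2] = -2 + 8 = 6) = 1 (attained at k = 1)
  C[1][0] = min over k of (A[1][0] + B[0][0] = 4 + 9 = 13, A[1][1] + B[1][0] = 0 + 8 = 8, A[1][2] + B[2][0] = 9 + 4 = 13) = 8 (attained at k = 1)
  C[1][1] = min over k of (A[1][0] + B[0][1] = 4 + 9 = 13, A[1][1] + B[1][1] = 0 + 5 = 5, A[1][2] + B[2][1] = 9 + -4 = 5) = 5 (attained at k = 1)
  C[1][2] = min over k of (A[1][0] + B[0][2] = 4 + 10 = 14, A[1][1] + B[1][2] = 0 + 0 = 0, A[1][2] + B[2][2] = 9 + 8 = 17) = 0 (attained at k = 1)
  C[2][0] = min over k of (A[2][0] + B[0][0] = 5 + 9 = 14, A[2][1] + B[1][0] = 7 + 8 = 15, A[2][2] + B[2][0] = -5 + 4 = -1) = -1 (attained at k = 2)
  C[2][1] = min over k of (A[2][0] + B[0][1] = 5 + 9 = 14, A[2][1] + B[1][1] = 7 + 5 = 12, A[2][2] + B[2][1] = -5 + -4 = -9) = -9 (attained at k = 2)
  C[2][2] = min over k of (A[2][0] + B[0][2] = 5 + 10 = 15, A[2][1] + B[1][2] = 7 + 0 = 7, A[2][2] + B[2][2] = -5 + 8 = 3) = 3 (attained at k = 2)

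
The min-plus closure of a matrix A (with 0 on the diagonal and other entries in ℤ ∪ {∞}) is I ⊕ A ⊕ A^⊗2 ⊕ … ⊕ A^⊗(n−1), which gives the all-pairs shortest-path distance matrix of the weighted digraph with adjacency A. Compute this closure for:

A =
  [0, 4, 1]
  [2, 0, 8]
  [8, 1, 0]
Closure =
  [0, 2, 1]
  [2, 0, 3]
  [3, 1, 0]

This is the Floyd-Warshall all-pairs shortest-path computation. For each intermediate vertex k = 0, 1, …, 2, update dist[i][j] ← min(dist[i][j], dist[i][k] + dist[k][j]). The final matrix gives, for each (i, j), the minimum total weight of any directed path from i to j (possibly empty when i = j).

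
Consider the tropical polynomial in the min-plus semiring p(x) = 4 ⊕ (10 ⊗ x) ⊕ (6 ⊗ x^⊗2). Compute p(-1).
p(-1) = 4

A tropical monomial a ⊗ x^⊗i evaluates to a + i · x. Evaluating each term at x = -1:
  Term 0 contributes 4 + 0 · -1 = 4
  Term 1 contributes 10 + 1 · -1 = 9
  Term 2 contributes 6 + 2 · -1 = 4
p(-1) = ⊕ of these = min[4, 9, 4] = 4.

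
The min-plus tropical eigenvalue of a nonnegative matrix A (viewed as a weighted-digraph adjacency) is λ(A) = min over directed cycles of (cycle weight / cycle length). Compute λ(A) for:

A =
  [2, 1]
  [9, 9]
λ(A) = 2

Enumerate directed cycles and compute their means (weight / length). Sample:
  cycle 0 → 0: weight = 2, length = 1, mean = 2/1 ≈ 2.000
  cycle 1 → 1: weight = 9, length = 1, mean = 9/1 ≈ 9.000
  cycle 0 → 1 → 0: weight = 10, length = 2, mean = 10/2 ≈ 5.000
  cycle 1 → 0 → 1: weight = 10, length = 2, mean = 10/2 ≈ 5.000
Minimum mean = 2.000, attained e.g. along the cycle 0 → 0 with weight 2 and length 1. So λ(A) = 2/1 = 2.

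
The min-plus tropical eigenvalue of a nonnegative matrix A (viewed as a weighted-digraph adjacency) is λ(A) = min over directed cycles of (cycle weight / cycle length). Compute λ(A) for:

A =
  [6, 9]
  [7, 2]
λ(A) = 2

Enumerate directed cycles and compute their means (weight / length). Sample:
  cycle 0 → 0: weight = 6, length = 1, mean = 6/1 ≈ 6.000
  cycle 1 → 1: weight = 2, length = 1, mean = 2/1 ≈ 2.000
  cycle 0 → 1 → 0: weight = 16, length = 2, mean = 16/2 ≈ 8.000
  cycle 1 → 0 → 1: weight = 16, length = 2, mean = 16/2 ≈ 8.000
Minimum mean = 2.000, attained e.g. along the cycle 1 → 1 with weight 2 and length 1. So λ(A) = 2/1 = 2.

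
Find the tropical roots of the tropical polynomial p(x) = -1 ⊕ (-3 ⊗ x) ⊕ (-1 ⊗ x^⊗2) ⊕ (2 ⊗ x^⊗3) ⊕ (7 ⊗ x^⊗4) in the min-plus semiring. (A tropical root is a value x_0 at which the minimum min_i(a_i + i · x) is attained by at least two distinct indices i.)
Roots: {-5, -3, -2, 2}

Each tropical root is a break point of the lower envelope of the lines y = a_i + i · x (there are 5 lines, with slopes 0, 1, ..., 4). Only the lines that attain the minimum somewhere contribute to roots; other lines are dominated. Here the surviving (envelope) indices are i = 4, i = 3, i = 2, i = 1, i = 0.
Intersections between consecutive envelope lines give the roots: for adjacent envelope indices i < j the intersection is x = (a_i − a_j) / (j − i). Reading off the sorted break points: {-5, -3, -2, 2}.
Verification: at each break x_0, at least two indices attain the minimum of min_i(a_i + i · x_0).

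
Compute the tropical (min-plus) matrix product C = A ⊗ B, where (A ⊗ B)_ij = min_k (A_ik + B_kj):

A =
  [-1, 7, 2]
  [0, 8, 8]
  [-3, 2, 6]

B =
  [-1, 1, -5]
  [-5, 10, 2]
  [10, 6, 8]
A ⊗ B =
  [-2, 0, -6]
  [-1, 1, -5]
  [-4, -2, -8]

Apply the min-plus product entry-by-entry:
  C[0][0] = min over k of (A[0][0] + B[0][0] = -1 + -1 = -2, A[0][1] + B[1][0] = 7 + -5 = 2, A[0][2] + B[2][0] = 2 + 10 = 12) = -2 (attained at k = 0)
  C[0][1] = min over k of (A[0][0] + B[0][1] = -1 + 1 = 0, A[0][1] + B[1][1] = 7 + 10 = 17, A[0][2] + B[2][1] = 2 + 6 = 8) = 0 (attained at k = 0)
  C[0][2] = min over k of (A[0][0] + B[0][2] = -1 + -5 = -6, A[0][1] + B[1][2] = 7 + 2 = 9, A[0][2] + B[2][2] = 2 + 8 = 10) = -6 (attained at k = 0)
  C[1][0] = min over k of (A[1][0] + B[0][0] = 0 + -1 = -1, A[1][1] + B[1][0] = 8 + -5 = 3, A[1][2] + B[2][0] = 8 + 10 = 18) = -1 (attained at k = 0)
  C[1][1] = min over k of (A[1][0] + B[0][1] = 0 + 1 = 1, A[1][1] + B[1][1] = 8 + 10 = 18, A[1][2] + B[2][1] = 8 + 6 = 14) = 1 (attained at k = 0)
  C[1][2] = min over k of (A[1][0] + B[0][2] = 0 + -5 = -5, A[1][1] + B[1][2] = 8 + 2 = 10, A[1][2] + B[2][2] = 8 + 8 = 16) = -5 (attained at k = 0)
  C[2][0] = min over k of (A[2][0] + B[0][0] = -3 + -1 = -4, A[2][1] + B[1][0] = 2 + -5 = -3, A[2][2] + B[2][0] = 6 + 10 = 16) = -4 (attained at k = 0)
  C[2][1] = min over k of (A[2][0] + B[0][1] = -3 + 1 = -2, A[2][1] + B[1][1] = 2 + 10 = 12, A[2][2] + B[2][1] = 6 + 6 = 12) = -2 (attained at k = 0)
  C[2][2] = min over k of (A[2][0] + B[0][2] = -3 + -5 = -8, A[2][1] + B[1][2] = 2 + 2 = 4, A[2][2] + B[2][2] = 6 + 8 = 14) = -8 (attained at k = 0)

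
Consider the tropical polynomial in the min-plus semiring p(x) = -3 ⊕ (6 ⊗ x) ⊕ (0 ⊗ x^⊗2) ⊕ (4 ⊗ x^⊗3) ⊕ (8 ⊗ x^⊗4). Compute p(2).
p(2) = -3

A tropical monomial a ⊗ x^⊗i evaluates to a + i · x. Evaluating each term at x = 2:
  Term 0 contributes -3 + 0 · 2 = -3
  Term 1 contributes 6 + 1 · 2 = 8
  Term 2 contributes 0 + 2 · 2 = 4
  Term 3 contributes 4 + 3 · 2 = 10
  Term 4 contributes 8 + 4 · 2 = 16
p(2) = ⊕ of these = min[-3, 8, 4, 10, 16] = -3.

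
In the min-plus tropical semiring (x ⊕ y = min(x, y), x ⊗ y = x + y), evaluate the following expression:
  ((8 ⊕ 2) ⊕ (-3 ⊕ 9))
((8 ⊕ 2) ⊕ (-3 ⊕ 9)) = -3

Expand innermost to outermost. Recall ⊕ takes the minimum of its arguments and ⊗ takes their sum. Working out the expression ((8 ⊕ 2) ⊕ (-3 ⊕ 9)) gives -3.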